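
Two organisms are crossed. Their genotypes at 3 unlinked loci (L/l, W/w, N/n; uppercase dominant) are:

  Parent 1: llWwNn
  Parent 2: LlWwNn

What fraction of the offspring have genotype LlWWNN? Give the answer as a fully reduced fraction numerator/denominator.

llWwNn gametes: lWN×2, lWn×2, lwN×2, lwn×2
LlWwNn gametes: LWN×1, LWn×1, LwN×1, Lwn×1, lWN×1, lWn×1, lwN×1, lwn×1
llWwNn×LlWwNn grid (8·8=64): LlWWNN=2 LlWWNn=4 LlWWnn=2 LlWwNN=4 LlWwNn=8 LlWwnn=4 LlwwNN=2 LlwwNn=4 Llwwnn=2 llWWNN=2 llWWNn=4 llWWnn=2 llWwNN=4 llWwNn=8 llWwnn=4 llwwNN=2 llwwNn=4 llwwnn=2
LlWWNN hits 2/64; gcd=2; 2÷2/64÷2 = 1/32

P(LlWWNN) = 1/32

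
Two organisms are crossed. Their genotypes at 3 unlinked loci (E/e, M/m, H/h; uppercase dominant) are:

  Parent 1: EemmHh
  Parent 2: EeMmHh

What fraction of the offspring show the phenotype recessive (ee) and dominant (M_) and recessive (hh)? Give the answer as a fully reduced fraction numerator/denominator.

EemmHh gametes: EmH×2, Emh×2, emH×2, emh×2
EeMmHh gametes: EMH×1, EMh×1, EmH×1, Emh×1, eMH×1, eMh×1, emH×1, emh×1
EemmHh×EeMmHh grid (8·8=64): EEMmHH=2 EEMmHh=4 EEMmhh=2 EEmmHH=2 EEmmHh=4 EEmmhh=2 EeMmHH=4 EeMmHh=8 EeMmhh=4 EemmHH=4 EemmHh=8 Eemmhh=4 eeMmHH=2 eeMmHh=4 eeMmhh=2 eemmHH=2 eemmHh=4 eemmhh=2
ee M_ hh hits 2/64; gcd=2; 2÷2/64÷2 = 1/32

P(ee M_ hh) = 1/32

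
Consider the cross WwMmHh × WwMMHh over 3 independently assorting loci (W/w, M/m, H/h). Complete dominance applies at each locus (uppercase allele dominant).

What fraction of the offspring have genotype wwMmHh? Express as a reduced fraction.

P(wwMmHh) = 1/16

WwMmHh gametes: WMH×1, WMh×1, WmH×1, Wmh×1, wMH×1, wMh×1, wmH×1, wmh×1
WwMMHh gametes: WMH×2, WMh×2, wMH×2, wMh×2
WwMmHh×WwMMHh grid (8·8=64): WWMMHH=2 WWMMHh=4 WWMMhh=2 WWMmHH=2 WWMmHh=4 WWMmhh=2 WwMMHH=4 WwMMHh=8 WwMMhh=4 WwMmHH=4 WwMmHh=8 WwMmhh=4 wwMMHH=2 wwMMHh=4 wwMMhh=2 wwMmHH=2 wwMmHh=4 wwMmhh=2
wwMmHh hits 4/64; gcd=4; 4÷4/64÷4 = 1/16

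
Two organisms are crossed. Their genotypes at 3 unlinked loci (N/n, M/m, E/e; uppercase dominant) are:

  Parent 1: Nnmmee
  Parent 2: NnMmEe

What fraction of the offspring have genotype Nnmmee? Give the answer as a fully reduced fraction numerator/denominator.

P(Nnmmee) = 1/8

Nnmmee gametes: Nme×4, nme×4
NnMmEe gametes: NME×1, NMe×1, NmE×1, Nme×1, nME×1, nMe×1, nmE×1, nme×1
Nnmmee×NnMmEe grid (8·8=64): NNMmEe=4 NNMmee=4 NNmmEe=4 NNmmee=4 NnMmEe=8 NnMmee=8 NnmmEe=8 Nnmmee=8 nnMmEe=4 nnMmee=4 nnmmEe=4 nnmmee=4
Nnmmee hits 8/64; gcd=8; 8÷8/64÷8 = 1/8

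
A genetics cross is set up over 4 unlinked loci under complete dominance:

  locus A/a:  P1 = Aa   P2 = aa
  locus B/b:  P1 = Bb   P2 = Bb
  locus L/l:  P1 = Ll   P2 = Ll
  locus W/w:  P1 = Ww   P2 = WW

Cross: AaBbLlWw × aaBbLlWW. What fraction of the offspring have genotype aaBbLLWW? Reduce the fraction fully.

AaBbLlWw gametes: ABLW×1, ABLw×1, ABlW×1, ABlw×1, AbLW×1, AbLw×1, AblW×1, Ablw×1, aBLW×1, aBLw×1, aBlW×1, aBlw×1, abLW×1, abLw×1, ablW×1, ablw×1
aaBbLlWW gametes: aBLW×4, aBlW×4, abLW×4, ablW×4
AaBbLlWw×aaBbLlWW grid (16·16=256): AaBBLLWW=4 AaBBLLWw=4 AaBBLlWW=8 AaBBLlWw=8 AaBBllWW=4 AaBBllWw=4 AaBbLLWW=8 AaBbLLWw=8 AaBbLlWW=16 AaBbLlWw=16 AaBbllWW=8 AaBbllWw=8 AabbLLWW=4 AabbLLWw=4 AabbLlWW=8 AabbLlWw=8 AabbllWW=4 AabbllWw=4 aaBBLLWW=4 aaBBLLWw=4 aaBBLlWW=8 aaBBLlWw=8 aaBBllWW=4 aaBBllWw=4 aaBbLLWW=8 aaBbLLWw=8 aaBbLlWW=16 aaBbLlWw=16 aaBbllWW=8 aaBbllWw=8 aabbLLWW=4 aabbLLWw=4 aabbLlWW=8 aabbLlWw=8 aabbllWW=4 aabbllWw=4
aaBbLLWW hits 8/256; gcd=8; 8÷8/256÷8 = 1/32

P(aaBbLLWW) = 1/32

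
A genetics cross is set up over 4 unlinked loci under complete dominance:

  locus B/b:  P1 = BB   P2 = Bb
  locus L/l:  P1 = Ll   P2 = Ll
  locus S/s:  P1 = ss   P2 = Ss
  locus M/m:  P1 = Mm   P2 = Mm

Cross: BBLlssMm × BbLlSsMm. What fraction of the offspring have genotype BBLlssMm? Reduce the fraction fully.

BBLlssMm gametes: BLsM×4, BLsm×4, BlsM×4, Blsm×4
BbLlSsMm gametes: BLSM×1, BLSm×1, BLsM×1, BLsm×1, BlSM×1, BlSm×1, BlsM×1, Blsm×1, bLSM×1, bLSm×1, bLsM×1, bLsm×1, blSM×1, blSm×1, blsM×1, blsm×1
BBLlssMm×BbLlSsMm grid (16·16=256): BBLLSsMM=4 BBLLSsMm=8 BBLLSsmm=4 BBLLssMM=4 BBLLssMm=8 BBLLssmm=4 BBLlSsMM=8 BBLlSsMm=16 BBLlSsmm=8 BBLlssMM=8 BBLlssMm=16 BBLlssmm=8 BBllSsMM=4 BBllSsMm=8 BBllSsmm=4 BBllssMM=4 BBllssMm=8 BBllssmm=4 BbLLSsMM=4 BbLLSsMm=8 BbLLSsmm=4 BbLLssMM=4 BbLLssMm=8 BbLLssmm=4 BbLlSsMM=8 BbLlSsMm=16 BbLlSsmm=8 BbLlssMM=8 BbLlssMm=16 BbLlssmm=8 BbllSsMM=4 BbllSsMm=8 BbllSsmm=4 BbllssMM=4 BbllssMm=8 Bbllssmm=4
BBLlssMm hits 16/256; gcd=16; 16÷16/256÷16 = 1/16

P(BBLlssMm) = 1/16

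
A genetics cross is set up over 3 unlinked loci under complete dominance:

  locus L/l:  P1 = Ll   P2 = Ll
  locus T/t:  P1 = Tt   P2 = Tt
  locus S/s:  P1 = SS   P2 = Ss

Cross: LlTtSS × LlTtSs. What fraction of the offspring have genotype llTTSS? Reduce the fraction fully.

P(llTTSS) = 1/32

LlTtSS gametes: LTS×2, LtS×2, lTS×2, ltS×2
LlTtSs gametes: LTS×1, LTs×1, LtS×1, Lts×1, lTS×1, lTs×1, ltS×1, lts×1
LlTtSS×LlTtSs grid (8·8=64): LLTTSS=2 LLTTSs=2 LLTtSS=4 LLTtSs=4 LLttSS=2 LLttSs=2 LlTTSS=4 LlTTSs=4 LlTtSS=8 LlTtSs=8 LlttSS=4 LlttSs=4 llTTSS=2 llTTSs=2 llTtSS=4 llTtSs=4 llttSS=2 llttSs=2
llTTSS hits 2/64; gcd=2; 2÷2/64÷2 = 1/32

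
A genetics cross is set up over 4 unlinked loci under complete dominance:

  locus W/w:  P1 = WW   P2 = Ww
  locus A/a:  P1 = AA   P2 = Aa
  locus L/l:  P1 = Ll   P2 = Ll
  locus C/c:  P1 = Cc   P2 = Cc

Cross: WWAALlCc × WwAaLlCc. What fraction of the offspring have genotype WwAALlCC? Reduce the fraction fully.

WWAALlCc gametes: WALC×4, WALc×4, WAlC×4, WAlc×4
WwAaLlCc gametes: WALC×1, WALc×1, WAlC×1, WAlc×1, WaLC×1, WaLc×1, WalC×1, Walc×1, wALC×1, wALc×1, wAlC×1, wAlc×1, waLC×1, waLc×1, walC×1, walc×1
WWAALlCc×WwAaLlCc grid (16·16=256): WWAALLCC=4 WWAALLCc=8 WWAALLcc=4 WWAALlCC=8 WWAALlCc=16 WWAALlcc=8 WWAAllCC=4 WWAAllCc=8 WWAAllcc=4 WWAaLLCC=4 WWAaLLCc=8 WWAaLLcc=4 WWAaLlCC=8 WWAaLlCc=16 WWAaLlcc=8 WWAallCC=4 WWAallCc=8 WWAallcc=4 WwAALLCC=4 WwAALLCc=8 WwAALLcc=4 WwAALlCC=8 WwAALlCc=16 WwAALlcc=8 WwAAllCC=4 WwAAllCc=8 WwAAllcc=4 WwAaLLCC=4 WwAaLLCc=8 WwAaLLcc=4 WwAaLlCC=8 WwAaLlCc=16 WwAaLlcc=8 WwAallCC=4 WwAallCc=8 WwAallcc=4
WwAALlCC hits 8/256; gcd=8; 8÷8/256÷8 = 1/32

P(WwAALlCC) = 1/32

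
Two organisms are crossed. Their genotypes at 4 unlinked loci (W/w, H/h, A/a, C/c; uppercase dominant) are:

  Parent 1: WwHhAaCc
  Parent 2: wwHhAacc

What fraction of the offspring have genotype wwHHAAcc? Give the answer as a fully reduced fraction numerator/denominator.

WwHhAaCc gametes: WHAC×1, WHAc×1, WHaC×1, WHac×1, WhAC×1, WhAc×1, WhaC×1, Whac×1, wHAC×1, wHAc×1, wHaC×1, wHac×1, whAC×1, whAc×1, whaC×1, whac×1
wwHhAacc gametes: wHAc×4, wHac×4, whAc×4, whac×4
WwHhAaCc×wwHhAacc grid (16·16=256): WwHHAACc=4 WwHHAAcc=4 WwHHAaCc=8 WwHHAacc=8 WwHHaaCc=4 WwHHaacc=4 WwHhAACc=8 WwHhAAcc=8 WwHhAaCc=16 WwHhAacc=16 WwHhaaCc=8 WwHhaacc=8 WwhhAACc=4 WwhhAAcc=4 WwhhAaCc=8 WwhhAacc=8 WwhhaaCc=4 Wwhhaacc=4 wwHHAACc=4 wwHHAAcc=4 wwHHAaCc=8 wwHHAacc=8 wwHHaaCc=4 wwHHaacc=4 wwHhAACc=8 wwHhAAcc=8 wwHhAaCc=16 wwHhAacc=16 wwHhaaCc=8 wwHhaacc=8 wwhhAACc=4 wwhhAAcc=4 wwhhAaCc=8 wwhhAacc=8 wwhhaaCc=4 wwhhaacc=4
wwHHAAcc hits 4/256; gcd=4; 4÷4/256÷4 = 1/64

P(wwHHAAcc) = 1/64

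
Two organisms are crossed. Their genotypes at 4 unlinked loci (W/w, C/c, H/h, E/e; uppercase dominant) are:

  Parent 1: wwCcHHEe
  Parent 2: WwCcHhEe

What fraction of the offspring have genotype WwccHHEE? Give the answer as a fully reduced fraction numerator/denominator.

wwCcHHEe gametes: wCHE×4, wCHe×4, wcHE×4, wcHe×4
WwCcHhEe gametes: WCHE×1, WCHe×1, WChE×1, WChe×1, WcHE×1, WcHe×1, WchE×1, Wche×1, wCHE×1, wCHe×1, wChE×1, wChe×1, wcHE×1, wcHe×1, wchE×1, wche×1
wwCcHHEe×WwCcHhEe grid (16·16=256): WwCCHHEE=4 WwCCHHEe=8 WwCCHHee=4 WwCCHhEE=4 WwCCHhEe=8 WwCCHhee=4 WwCcHHEE=8 WwCcHHEe=16 WwCcHHee=8 WwCcHhEE=8 WwCcHhEe=16 WwCcHhee=8 WwccHHEE=4 WwccHHEe=8 WwccHHee=4 WwccHhEE=4 WwccHhEe=8 WwccHhee=4 wwCCHHEE=4 wwCCHHEe=8 wwCCHHee=4 wwCCHhEE=4 wwCCHhEe=8 wwCCHhee=4 wwCcHHEE=8 wwCcHHEe=16 wwCcHHee=8 wwCcHhEE=8 wwCcHhEe=16 wwCcHhee=8 wwccHHEE=4 wwccHHEe=8 wwccHHee=4 wwccHhEE=4 wwccHhEe=8 wwccHhee=4
WwccHHEE hits 4/256; gcd=4; 4÷4/256÷4 = 1/64

P(WwccHHEE) = 1/64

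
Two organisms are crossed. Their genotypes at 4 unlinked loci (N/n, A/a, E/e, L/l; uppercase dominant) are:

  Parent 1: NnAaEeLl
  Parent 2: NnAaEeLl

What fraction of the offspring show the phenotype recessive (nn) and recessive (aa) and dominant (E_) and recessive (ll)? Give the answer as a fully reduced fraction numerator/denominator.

P(nn aa E_ ll) = 3/256

NnAaEeLl gametes: NAEL×1, NAEl×1, NAeL×1, NAel×1, NaEL×1, NaEl×1, NaeL×1, Nael×1, nAEL×1, nAEl×1, nAeL×1, nAel×1, naEL×1, naEl×1, naeL×1, nael×1
NnAaEeLl gametes: NAEL×1, NAEl×1, NAeL×1, NAel×1, NaEL×1, NaEl×1, NaeL×1, Nael×1, nAEL×1, nAEl×1, nAeL×1, nAel×1, naEL×1, naEl×1, naeL×1, nael×1
NnAaEeLl×NnAaEeLl grid (16·16=256): NNAAEELL=1 NNAAEELl=2 NNAAEEll=1 NNAAEeLL=2 NNAAEeLl=4 NNAAEell=2 NNAAeeLL=1 NNAAeeLl=2 NNAAeell=1 NNAaEELL=2 NNAaEELl=4 NNAaEEll=2 NNAaEeLL=4 NNAaEeLl=8 NNAaEell=4 NNAaeeLL=2 NNAaeeLl=4 NNAaeell=2 NNaaEELL=1 NNaaEELl=2 NNaaEEll=1 NNaaEeLL=2 NNaaEeLl=4 NNaaEell=2 NNaaeeLL=1 NNaaeeLl=2 NNaaeell=1 NnAAEELL=2 NnAAEELl=4 NnAAEEll=2 NnAAEeLL=4 NnAAEeLl=8 NnAAEell=4 NnAAeeLL=2 NnAAeeLl=4 NnAAeell=2 NnAaEELL=4 NnAaEELl=8 NnAaEEll=4 NnAaEeLL=8 NnAaEeLl=16 NnAaEell=8 NnAaeeLL=4 NnAaeeLl=8 NnAaeell=4 NnaaEELL=2 NnaaEELl=4 NnaaEEll=2 NnaaEeLL=4 NnaaEeLl=8 NnaaEell=4 NnaaeeLL=2 NnaaeeLl=4 Nnaaeell=2 nnAAEELL=1 nnAAEELl=2 nnAAEEll=1 nnAAEeLL=2 nnAAEeLl=4 nnAAEell=2 nnAAeeLL=1 nnAAeeLl=2 nnAAeell=1 nnAaEELL=2 nnAaEELl=4 nnAaEEll=2 nnAaEeLL=4 nnAaEeLl=8 nnAaEell=4 nnAaeeLL=2 nnAaeeLl=4 nnAaeell=2 nnaaEELL=1 nnaaEELl=2 nnaaEEll=1 nnaaEeLL=2 nnaaEeLl=4 nnaaEell=2 nnaaeeLL=1 nnaaeeLl=2 nnaaeell=1
nn aa E_ ll hits 3/256; gcd=1; 3÷1/256÷1 = 3/256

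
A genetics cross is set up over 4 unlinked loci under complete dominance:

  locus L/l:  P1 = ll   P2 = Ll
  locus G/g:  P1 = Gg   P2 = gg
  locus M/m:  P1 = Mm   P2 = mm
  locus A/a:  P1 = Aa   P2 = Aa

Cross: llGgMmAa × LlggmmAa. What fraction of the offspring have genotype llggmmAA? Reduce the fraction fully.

P(llggmmAA) = 1/32

llGgMmAa gametes: lGMA×2, lGMa×2, lGmA×2, lGma×2, lgMA×2, lgMa×2, lgmA×2, lgma×2
LlggmmAa gametes: LgmA×4, Lgma×4, lgmA×4, lgma×4
llGgMmAa×LlggmmAa grid (16·16=256): LlGgMmAA=8 LlGgMmAa=16 LlGgMmaa=8 LlGgmmAA=8 LlGgmmAa=16 LlGgmmaa=8 LlggMmAA=8 LlggMmAa=16 LlggMmaa=8 LlggmmAA=8 LlggmmAa=16 Llggmmaa=8 llGgMmAA=8 llGgMmAa=16 llGgMmaa=8 llGgmmAA=8 llGgmmAa=16 llGgmmaa=8 llggMmAA=8 llggMmAa=16 llggMmaa=8 llggmmAA=8 llggmmAa=16 llggmmaa=8
llggmmAA hits 8/256; gcd=8; 8÷8/256÷8 = 1/32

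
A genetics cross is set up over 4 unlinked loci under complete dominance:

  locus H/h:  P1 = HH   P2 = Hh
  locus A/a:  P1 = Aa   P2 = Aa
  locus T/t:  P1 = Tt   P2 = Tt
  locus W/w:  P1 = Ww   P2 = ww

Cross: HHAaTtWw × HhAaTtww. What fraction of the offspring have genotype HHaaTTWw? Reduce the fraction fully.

HHAaTtWw gametes: HATW×2, HATw×2, HAtW×2, HAtw×2, HaTW×2, HaTw×2, HatW×2, Hatw×2
HhAaTtww gametes: HATw×2, HAtw×2, HaTw×2, Hatw×2, hATw×2, hAtw×2, haTw×2, hatw×2
HHAaTtWw×HhAaTtww grid (16·16=256): HHAATTWw=4 HHAATTww=4 HHAATtWw=8 HHAATtww=8 HHAAttWw=4 HHAAttww=4 HHAaTTWw=8 HHAaTTww=8 HHAaTtWw=16 HHAaTtww=16 HHAattWw=8 HHAattww=8 HHaaTTWw=4 HHaaTTww=4 HHaaTtWw=8 HHaaTtww=8 HHaattWw=4 HHaattww=4 HhAATTWw=4 HhAATTww=4 HhAATtWw=8 HhAATtww=8 HhAAttWw=4 HhAAttww=4 HhAaTTWw=8 HhAaTTww=8 HhAaTtWw=16 HhAaTtww=16 HhAattWw=8 HhAattww=8 HhaaTTWw=4 HhaaTTww=4 HhaaTtWw=8 HhaaTtww=8 HhaattWw=4 Hhaattww=4
HHaaTTWw hits 4/256; gcd=4; 4÷4/256÷4 = 1/64

P(HHaaTTWw) = 1/64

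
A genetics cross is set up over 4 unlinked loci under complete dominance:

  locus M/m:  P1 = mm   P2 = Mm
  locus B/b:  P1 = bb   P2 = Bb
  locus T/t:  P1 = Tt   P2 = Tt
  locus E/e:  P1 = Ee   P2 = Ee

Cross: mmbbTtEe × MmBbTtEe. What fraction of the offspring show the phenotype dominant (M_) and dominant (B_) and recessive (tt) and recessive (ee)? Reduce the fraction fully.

P(M_ B_ tt ee) = 1/64

mmbbTtEe gametes: mbTE×4, mbTe×4, mbtE×4, mbte×4
MmBbTtEe gametes: MBTE×1, MBTe×1, MBtE×1, MBte×1, MbTE×1, MbTe×1, MbtE×1, Mbte×1, mBTE×1, mBTe×1, mBtE×1, mBte×1, mbTE×1, mbTe×1, mbtE×1, mbte×1
mmbbTtEe×MmBbTtEe grid (16·16=256): MmBbTTEE=4 MmBbTTEe=8 MmBbTTee=4 MmBbTtEE=8 MmBbTtEe=16 MmBbTtee=8 MmBbttEE=4 MmBbttEe=8 MmBbttee=4 MmbbTTEE=4 MmbbTTEe=8 MmbbTTee=4 MmbbTtEE=8 MmbbTtEe=16 MmbbTtee=8 MmbbttEE=4 MmbbttEe=8 Mmbbttee=4 mmBbTTEE=4 mmBbTTEe=8 mmBbTTee=4 mmBbTtEE=8 mmBbTtEe=16 mmBbTtee=8 mmBbttEE=4 mmBbttEe=8 mmBbttee=4 mmbbTTEE=4 mmbbTTEe=8 mmbbTTee=4 mmbbTtEE=8 mmbbTtEe=16 mmbbTtee=8 mmbbttEE=4 mmbbttEe=8 mmbbttee=4
M_ B_ tt ee hits 4/256; gcd=4; 4÷4/256÷4 = 1/64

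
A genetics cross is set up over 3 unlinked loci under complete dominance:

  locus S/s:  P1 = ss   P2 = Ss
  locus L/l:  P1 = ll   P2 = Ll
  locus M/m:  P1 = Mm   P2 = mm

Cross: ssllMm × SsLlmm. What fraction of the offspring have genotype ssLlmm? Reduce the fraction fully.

P(ssLlmm) = 1/8

ssllMm gametes: slM×4, slm×4
SsLlmm gametes: SLm×2, Slm×2, sLm×2, slm×2
ssllMm×SsLlmm grid (8·8=64): SsLlMm=8 SsLlmm=8 SsllMm=8 Ssllmm=8 ssLlMm=8 ssLlmm=8 ssllMm=8 ssllmm=8
ssLlmm hits 8/64; gcd=8; 8÷8/64÷8 = 1/8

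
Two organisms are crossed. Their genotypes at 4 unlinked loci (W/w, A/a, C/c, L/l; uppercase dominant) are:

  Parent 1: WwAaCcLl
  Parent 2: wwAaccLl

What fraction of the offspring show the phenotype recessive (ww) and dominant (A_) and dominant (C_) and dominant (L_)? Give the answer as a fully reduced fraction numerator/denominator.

WwAaCcLl gametes: WACL×1, WACl×1, WAcL×1, WAcl×1, WaCL×1, WaCl×1, WacL×1, Wacl×1, wACL×1, wACl×1, wAcL×1, wAcl×1, waCL×1, waCl×1, wacL×1, wacl×1
wwAaccLl gametes: wAcL×4, wAcl×4, wacL×4, wacl×4
WwAaCcLl×wwAaccLl grid (16·16=256): WwAACcLL=4 WwAACcLl=8 WwAACcll=4 WwAAccLL=4 WwAAccLl=8 WwAAccll=4 WwAaCcLL=8 WwAaCcLl=16 WwAaCcll=8 WwAaccLL=8 WwAaccLl=16 WwAaccll=8 WwaaCcLL=4 WwaaCcLl=8 WwaaCcll=4 WwaaccLL=4 WwaaccLl=8 Wwaaccll=4 wwAACcLL=4 wwAACcLl=8 wwAACcll=4 wwAAccLL=4 wwAAccLl=8 wwAAccll=4 wwAaCcLL=8 wwAaCcLl=16 wwAaCcll=8 wwAaccLL=8 wwAaccLl=16 wwAaccll=8 wwaaCcLL=4 wwaaCcLl=8 wwaaCcll=4 wwaaccLL=4 wwaaccLl=8 wwaaccll=4
ww A_ C_ L_ hits 36/256; gcd=4; 36÷4/256÷4 = 9/64

P(ww A_ C_ L_) = 9/64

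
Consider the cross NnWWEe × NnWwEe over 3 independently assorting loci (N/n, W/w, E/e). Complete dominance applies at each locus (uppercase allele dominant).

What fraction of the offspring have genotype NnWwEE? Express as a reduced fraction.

P(NnWwEE) = 1/16

NnWWEe gametes: NWE×2, NWe×2, nWE×2, nWe×2
NnWwEe gametes: NWE×1, NWe×1, NwE×1, Nwe×1, nWE×1, nWe×1, nwE×1, nwe×1
NnWWEe×NnWwEe grid (8·8=64): NNWWEE=2 NNWWEe=4 NNWWee=2 NNWwEE=2 NNWwEe=4 NNWwee=2 NnWWEE=4 NnWWEe=8 NnWWee=4 NnWwEE=4 NnWwEe=8 NnWwee=4 nnWWEE=2 nnWWEe=4 nnWWee=2 nnWwEE=2 nnWwEe=4 nnWwee=2
NnWwEE hits 4/64; gcd=4; 4÷4/64÷4 = 1/16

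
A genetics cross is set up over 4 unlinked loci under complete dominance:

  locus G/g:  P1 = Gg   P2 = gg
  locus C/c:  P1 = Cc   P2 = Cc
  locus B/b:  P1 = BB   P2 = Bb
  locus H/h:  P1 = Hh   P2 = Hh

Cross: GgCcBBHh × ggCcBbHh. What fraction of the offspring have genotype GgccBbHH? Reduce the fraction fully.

GgCcBBHh gametes: GCBH×2, GCBh×2, GcBH×2, GcBh×2, gCBH×2, gCBh×2, gcBH×2, gcBh×2
ggCcBbHh gametes: gCBH×2, gCBh×2, gCbH×2, gCbh×2, gcBH×2, gcBh×2, gcbH×2, gcbh×2
GgCcBBHh×ggCcBbHh grid (16·16=256): GgCCBBHH=4 GgCCBBHh=8 GgCCBBhh=4 GgCCBbHH=4 GgCCBbHh=8 GgCCBbhh=4 GgCcBBHH=8 GgCcBBHh=16 GgCcBBhh=8 GgCcBbHH=8 GgCcBbHh=16 GgCcBbhh=8 GgccBBHH=4 GgccBBHh=8 GgccBBhh=4 GgccBbHH=4 GgccBbHh=8 GgccBbhh=4 ggCCBBHH=4 ggCCBBHh=8 ggCCBBhh=4 ggCCBbHH=4 ggCCBbHh=8 ggCCBbhh=4 ggCcBBHH=8 ggCcBBHh=16 ggCcBBhh=8 ggCcBbHH=8 ggCcBbHh=16 ggCcBbhh=8 ggccBBHH=4 ggccBBHh=8 ggccBBhh=4 ggccBbHH=4 ggccBbHh=8 ggccBbhh=4
GgccBbHH hits 4/256; gcd=4; 4÷4/256÷4 = 1/64

P(GgccBbHH) = 1/64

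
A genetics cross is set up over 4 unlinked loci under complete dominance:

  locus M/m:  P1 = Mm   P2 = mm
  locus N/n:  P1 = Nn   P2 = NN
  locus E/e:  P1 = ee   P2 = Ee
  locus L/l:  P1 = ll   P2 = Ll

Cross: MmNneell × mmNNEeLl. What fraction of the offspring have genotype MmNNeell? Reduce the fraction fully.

MmNneell gametes: MNel×4, Mnel×4, mNel×4, mnel×4
mmNNEeLl gametes: mNEL×4, mNEl×4, mNeL×4, mNel×4
MmNneell×mmNNEeLl grid (16·16=256): MmNNEeLl=16 MmNNEell=16 MmNNeeLl=16 MmNNeell=16 MmNnEeLl=16 MmNnEell=16 MmNneeLl=16 MmNneell=16 mmNNEeLl=16 mmNNEell=16 mmNNeeLl=16 mmNNeell=16 mmNnEeLl=16 mmNnEell=16 mmNneeLl=16 mmNneell=16
MmNNeell hits 16/256; gcd=16; 16÷16/256÷16 = 1/16

P(MmNNeell) = 1/16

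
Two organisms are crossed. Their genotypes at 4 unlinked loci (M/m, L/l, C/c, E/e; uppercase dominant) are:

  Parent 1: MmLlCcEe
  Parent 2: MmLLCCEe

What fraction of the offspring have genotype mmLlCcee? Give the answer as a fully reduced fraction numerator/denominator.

P(mmLlCcee) = 1/64

MmLlCcEe gametes: MLCE×1, MLCe×1, MLcE×1, MLce×1, MlCE×1, MlCe×1, MlcE×1, Mlce×1, mLCE×1, mLCe×1, mLcE×1, mLce×1, mlCE×1, mlCe×1, mlcE×1, mlce×1
MmLLCCEe gametes: MLCE×4, MLCe×4, mLCE×4, mLCe×4
MmLlCcEe×MmLLCCEe grid (16·16=256): MMLLCCEE=4 MMLLCCEe=8 MMLLCCee=4 MMLLCcEE=4 MMLLCcEe=8 MMLLCcee=4 MMLlCCEE=4 MMLlCCEe=8 MMLlCCee=4 MMLlCcEE=4 MMLlCcEe=8 MMLlCcee=4 MmLLCCEE=8 MmLLCCEe=16 MmLLCCee=8 MmLLCcEE=8 MmLLCcEe=16 MmLLCcee=8 MmLlCCEE=8 MmLlCCEe=16 MmLlCCee=8 MmLlCcEE=8 MmLlCcEe=16 MmLlCcee=8 mmLLCCEE=4 mmLLCCEe=8 mmLLCCee=4 mmLLCcEE=4 mmLLCcEe=8 mmLLCcee=4 mmLlCCEE=4 mmLlCCEe=8 mmLlCCee=4 mmLlCcEE=4 mmLlCcEe=8 mmLlCcee=4
mmLlCcee hits 4/256; gcd=4; 4÷4/256÷4 = 1/64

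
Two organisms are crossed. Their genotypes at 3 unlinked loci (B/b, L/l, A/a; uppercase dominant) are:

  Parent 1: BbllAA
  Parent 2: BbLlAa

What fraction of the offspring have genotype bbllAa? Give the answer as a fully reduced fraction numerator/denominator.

BbllAA gametes: BlA×4, blA×4
BbLlAa gametes: BLA×1, BLa×1, BlA×1, Bla×1, bLA×1, bLa×1, blA×1, bla×1
BbllAA×BbLlAa grid (8·8=64): BBLlAA=4 BBLlAa=4 BBllAA=4 BBllAa=4 BbLlAA=8 BbLlAa=8 BbllAA=8 BbllAa=8 bbLlAA=4 bbLlAa=4 bbllAA=4 bbllAa=4
bbllAa hits 4/64; gcd=4; 4÷4/64÷4 = 1/16

P(bbllAa) = 1/16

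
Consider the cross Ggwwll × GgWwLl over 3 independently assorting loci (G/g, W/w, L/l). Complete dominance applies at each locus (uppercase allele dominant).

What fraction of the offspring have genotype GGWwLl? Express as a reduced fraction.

P(GGWwLl) = 1/16

Ggwwll gametes: Gwl×4, gwl×4
GgWwLl gametes: GWL×1, GWl×1, GwL×1, Gwl×1, gWL×1, gWl×1, gwL×1, gwl×1
Ggwwll×GgWwLl grid (8·8=64): GGWwLl=4 GGWwll=4 GGwwLl=4 GGwwll=4 GgWwLl=8 GgWwll=8 GgwwLl=8 Ggwwll=8 ggWwLl=4 ggWwll=4 ggwwLl=4 ggwwll=4
GGWwLl hits 4/64; gcd=4; 4÷4/64÷4 = 1/16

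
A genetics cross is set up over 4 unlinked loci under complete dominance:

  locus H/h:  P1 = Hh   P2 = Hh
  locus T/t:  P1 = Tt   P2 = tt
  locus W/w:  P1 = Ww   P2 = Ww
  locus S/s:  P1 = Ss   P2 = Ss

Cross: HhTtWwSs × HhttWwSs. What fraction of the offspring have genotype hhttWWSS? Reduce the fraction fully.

HhTtWwSs gametes: HTWS×1, HTWs×1, HTwS×1, HTws×1, HtWS×1, HtWs×1, HtwS×1, Htws×1, hTWS×1, hTWs×1, hTwS×1, hTws×1, htWS×1, htWs×1, htwS×1, htws×1
HhttWwSs gametes: HtWS×2, HtWs×2, HtwS×2, Htws×2, htWS×2, htWs×2, htwS×2, htws×2
HhTtWwSs×HhttWwSs grid (16·16=256): HHTtWWSS=2 HHTtWWSs=4 HHTtWWss=2 HHTtWwSS=4 HHTtWwSs=8 HHTtWwss=4 HHTtwwSS=2 HHTtwwSs=4 HHTtwwss=2 HHttWWSS=2 HHttWWSs=4 HHttWWss=2 HHttWwSS=4 HHttWwSs=8 HHttWwss=4 HHttwwSS=2 HHttwwSs=4 HHttwwss=2 HhTtWWSS=4 HhTtWWSs=8 HhTtWWss=4 HhTtWwSS=8 HhTtWwSs=16 HhTtWwss=8 HhTtwwSS=4 HhTtwwSs=8 HhTtwwss=4 HhttWWSS=4 HhttWWSs=8 HhttWWss=4 HhttWwSS=8 HhttWwSs=16 HhttWwss=8 HhttwwSS=4 HhttwwSs=8 Hhttwwss=4 hhTtWWSS=2 hhTtWWSs=4 hhTtWWss=2 hhTtWwSS=4 hhTtWwSs=8 hhTtWwss=4 hhTtwwSS=2 hhTtwwSs=4 hhTtwwss=2 hhttWWSS=2 hhttWWSs=4 hhttWWss=2 hhttWwSS=4 hhttWwSs=8 hhttWwss=4 hhttwwSS=2 hhttwwSs=4 hhttwwss=2
hhttWWSS hits 2/256; gcd=2; 2÷2/256÷2 = 1/128

P(hhttWWSS) = 1/128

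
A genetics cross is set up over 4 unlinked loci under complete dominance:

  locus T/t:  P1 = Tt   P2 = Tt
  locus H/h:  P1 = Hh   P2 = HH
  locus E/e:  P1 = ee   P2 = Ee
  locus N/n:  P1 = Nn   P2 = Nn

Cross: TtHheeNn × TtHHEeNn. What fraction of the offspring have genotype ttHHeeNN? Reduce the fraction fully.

TtHheeNn gametes: THeN×2, THen×2, TheN×2, Then×2, tHeN×2, tHen×2, theN×2, then×2
TtHHEeNn gametes: THEN×2, THEn×2, THeN×2, THen×2, tHEN×2, tHEn×2, tHeN×2, tHen×2
TtHheeNn×TtHHEeNn grid (16·16=256): TTHHEeNN=4 TTHHEeNn=8 TTHHEenn=4 TTHHeeNN=4 TTHHeeNn=8 TTHHeenn=4 TTHhEeNN=4 TTHhEeNn=8 TTHhEenn=4 TTHheeNN=4 TTHheeNn=8 TTHheenn=4 TtHHEeNN=8 TtHHEeNn=16 TtHHEenn=8 TtHHeeNN=8 TtHHeeNn=16 TtHHeenn=8 TtHhEeNN=8 TtHhEeNn=16 TtHhEenn=8 TtHheeNN=8 TtHheeNn=16 TtHheenn=8 ttHHEeNN=4 ttHHEeNn=8 ttHHEenn=4 ttHHeeNN=4 ttHHeeNn=8 ttHHeenn=4 ttHhEeNN=4 ttHhEeNn=8 ttHhEenn=4 ttHheeNN=4 ttHheeNn=8 ttHheenn=4
ttHHeeNN hits 4/256; gcd=4; 4÷4/256÷4 = 1/64

P(ttHHeeNN) = 1/64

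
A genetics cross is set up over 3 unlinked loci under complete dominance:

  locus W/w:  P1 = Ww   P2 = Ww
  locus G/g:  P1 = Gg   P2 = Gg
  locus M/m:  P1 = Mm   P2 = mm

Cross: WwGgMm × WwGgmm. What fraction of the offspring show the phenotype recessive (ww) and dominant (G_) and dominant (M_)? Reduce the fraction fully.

WwGgMm gametes: WGM×1, WGm×1, WgM×1, Wgm×1, wGM×1, wGm×1, wgM×1, wgm×1
WwGgmm gametes: WGm×2, Wgm×2, wGm×2, wgm×2
WwGgMm×WwGgmm grid (8·8=64): WWGGMm=2 WWGGmm=2 WWGgMm=4 WWGgmm=4 WWggMm=2 WWggmm=2 WwGGMm=4 WwGGmm=4 WwGgMm=8 WwGgmm=8 WwggMm=4 Wwggmm=4 wwGGMm=2 wwGGmm=2 wwGgMm=4 wwGgmm=4 wwggMm=2 wwggmm=2
ww G_ M_ hits 6/64; gcd=2; 6÷2/64÷2 = 3/32

P(ww G_ M_) = 3/32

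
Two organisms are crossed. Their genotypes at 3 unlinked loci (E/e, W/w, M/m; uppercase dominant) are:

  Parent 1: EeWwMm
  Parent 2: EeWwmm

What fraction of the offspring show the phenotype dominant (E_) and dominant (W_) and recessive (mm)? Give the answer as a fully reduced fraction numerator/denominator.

EeWwMm gametes: EWM×1, EWm×1, EwM×1, Ewm×1, eWM×1, eWm×1, ewM×1, ewm×1
EeWwmm gametes: EWm×2, Ewm×2, eWm×2, ewm×2
EeWwMm×EeWwmm grid (8·8=64): EEWWMm=2 EEWWmm=2 EEWwMm=4 EEWwmm=4 EEwwMm=2 EEwwmm=2 EeWWMm=4 EeWWmm=4 EeWwMm=8 EeWwmm=8 EewwMm=4 Eewwmm=4 eeWWMm=2 eeWWmm=2 eeWwMm=4 eeWwmm=4 eewwMm=2 eewwmm=2
E_ W_ mm hits 18/64; gcd=2; 18÷2/64÷2 = 9/32

P(E_ W_ mm) = 9/32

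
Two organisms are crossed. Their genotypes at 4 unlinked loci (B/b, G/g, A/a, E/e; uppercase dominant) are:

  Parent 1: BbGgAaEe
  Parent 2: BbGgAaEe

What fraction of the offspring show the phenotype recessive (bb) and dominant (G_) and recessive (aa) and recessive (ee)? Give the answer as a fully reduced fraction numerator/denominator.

P(bb G_ aa ee) = 3/256

BbGgAaEe gametes: BGAE×1, BGAe×1, BGaE×1, BGae×1, BgAE×1, BgAe×1, BgaE×1, Bgae×1, bGAE×1, bGAe×1, bGaE×1, bGae×1, bgAE×1, bgAe×1, bgaE×1, bgae×1
BbGgAaEe gametes: BGAE×1, BGAe×1, BGaE×1, BGae×1, BgAE×1, BgAe×1, BgaE×1, Bgae×1, bGAE×1, bGAe×1, bGaE×1, bGae×1, bgAE×1, bgAe×1, bgaE×1, bgae×1
BbGgAaEe×BbGgAaEe grid (16·16=256): BBGGAAEE=1 BBGGAAEe=2 BBGGAAee=1 BBGGAaEE=2 BBGGAaEe=4 BBGGAaee=2 BBGGaaEE=1 BBGGaaEe=2 BBGGaaee=1 BBGgAAEE=2 BBGgAAEe=4 BBGgAAee=2 BBGgAaEE=4 BBGgAaEe=8 BBGgAaee=4 BBGgaaEE=2 BBGgaaEe=4 BBGgaaee=2 BBggAAEE=1 BBggAAEe=2 BBggAAee=1 BBggAaEE=2 BBggAaEe=4 BBggAaee=2 BBggaaEE=1 BBggaaEe=2 BBggaaee=1 BbGGAAEE=2 BbGGAAEe=4 BbGGAAee=2 BbGGAaEE=4 BbGGAaEe=8 BbGGAaee=4 BbGGaaEE=2 BbGGaaEe=4 BbGGaaee=2 BbGgAAEE=4 BbGgAAEe=8 BbGgAAee=4 BbGgAaEE=8 BbGgAaEe=16 BbGgAaee=8 BbGgaaEE=4 BbGgaaEe=8 BbGgaaee=4 BbggAAEE=2 BbggAAEe=4 BbggAAee=2 BbggAaEE=4 BbggAaEe=8 BbggAaee=4 BbggaaEE=2 BbggaaEe=4 Bbggaaee=2 bbGGAAEE=1 bbGGAAEe=2 bbGGAAee=1 bbGGAaEE=2 bbGGAaEe=4 bbGGAaee=2 bbGGaaEE=1 bbGGaaEe=2 bbGGaaee=1 bbGgAAEE=2 bbGgAAEe=4 bbGgAAee=2 bbGgAaEE=4 bbGgAaEe=8 bbGgAaee=4 bbGgaaEE=2 bbGgaaEe=4 bbGgaaee=2 bbggAAEE=1 bbggAAEe=2 bbggAAee=1 bbggAaEE=2 bbggAaEe=4 bbggAaee=2 bbggaaEE=1 bbggaaEe=2 bbggaaee=1
bb G_ aa ee hits 3/256; gcd=1; 3÷1/256÷1 = 3/256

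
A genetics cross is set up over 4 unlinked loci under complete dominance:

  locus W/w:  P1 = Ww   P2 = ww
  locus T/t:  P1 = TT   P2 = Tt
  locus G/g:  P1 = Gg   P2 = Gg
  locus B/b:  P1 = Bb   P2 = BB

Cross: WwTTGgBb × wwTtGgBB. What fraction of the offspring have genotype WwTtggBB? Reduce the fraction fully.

P(WwTtggBB) = 1/32

WwTTGgBb gametes: WTGB×2, WTGb×2, WTgB×2, WTgb×2, wTGB×2, wTGb×2, wTgB×2, wTgb×2
wwTtGgBB gametes: wTGB×4, wTgB×4, wtGB×4, wtgB×4
WwTTGgBb×wwTtGgBB grid (16·16=256): WwTTGGBB=8 WwTTGGBb=8 WwTTGgBB=16 WwTTGgBb=16 WwTTggBB=8 WwTTggBb=8 WwTtGGBB=8 WwTtGGBb=8 WwTtGgBB=16 WwTtGgBb=16 WwTtggBB=8 WwTtggBb=8 wwTTGGBB=8 wwTTGGBb=8 wwTTGgBB=16 wwTTGgBb=16 wwTTggBB=8 wwTTggBb=8 wwTtGGBB=8 wwTtGGBb=8 wwTtGgBB=16 wwTtGgBb=16 wwTtggBB=8 wwTtggBb=8
WwTtggBB hits 8/256; gcd=8; 8÷8/256÷8 = 1/32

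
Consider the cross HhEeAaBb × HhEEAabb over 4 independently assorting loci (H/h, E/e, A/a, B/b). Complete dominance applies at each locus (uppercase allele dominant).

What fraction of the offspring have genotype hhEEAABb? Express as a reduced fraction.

P(hhEEAABb) = 1/64

HhEeAaBb gametes: HEAB×1, HEAb×1, HEaB×1, HEab×1, HeAB×1, HeAb×1, HeaB×1, Heab×1, hEAB×1, hEAb×1, hEaB×1, hEab×1, heAB×1, heAb×1, heaB×1, heab×1
HhEEAabb gametes: HEAb×4, HEab×4, hEAb×4, hEab×4
HhEeAaBb×HhEEAabb grid (16·16=256): HHEEAABb=4 HHEEAAbb=4 HHEEAaBb=8 HHEEAabb=8 HHEEaaBb=4 HHEEaabb=4 HHEeAABb=4 HHEeAAbb=4 HHEeAaBb=8 HHEeAabb=8 HHEeaaBb=4 HHEeaabb=4 HhEEAABb=8 HhEEAAbb=8 HhEEAaBb=16 HhEEAabb=16 HhEEaaBb=8 HhEEaabb=8 HhEeAABb=8 HhEeAAbb=8 HhEeAaBb=16 HhEeAabb=16 HhEeaaBb=8 HhEeaabb=8 hhEEAABb=4 hhEEAAbb=4 hhEEAaBb=8 hhEEAabb=8 hhEEaaBb=4 hhEEaabb=4 hhEeAABb=4 hhEeAAbb=4 hhEeAaBb=8 hhEeAabb=8 hhEeaaBb=4 hhEeaabb=4
hhEEAABb hits 4/256; gcd=4; 4÷4/256÷4 = 1/64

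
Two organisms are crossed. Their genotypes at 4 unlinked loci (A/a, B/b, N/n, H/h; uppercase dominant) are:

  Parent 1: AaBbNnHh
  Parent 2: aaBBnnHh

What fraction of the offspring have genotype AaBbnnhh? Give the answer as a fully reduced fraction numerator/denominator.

P(AaBbnnhh) = 1/32

AaBbNnHh gametes: ABNH×1, ABNh×1, ABnH×1, ABnh×1, AbNH×1, AbNh×1, AbnH×1, Abnh×1, aBNH×1, aBNh×1, aBnH×1, aBnh×1, abNH×1, abNh×1, abnH×1, abnh×1
aaBBnnHh gametes: aBnH×8, aBnh×8
AaBbNnHh×aaBBnnHh grid (16·16=256): AaBBNnHH=8 AaBBNnHh=16 AaBBNnhh=8 AaBBnnHH=8 AaBBnnHh=16 AaBBnnhh=8 AaBbNnHH=8 AaBbNnHh=16 AaBbNnhh=8 AaBbnnHH=8 AaBbnnHh=16 AaBbnnhh=8 aaBBNnHH=8 aaBBNnHh=16 aaBBNnhh=8 aaBBnnHH=8 aaBBnnHh=16 aaBBnnhh=8 aaBbNnHH=8 aaBbNnHh=16 aaBbNnhh=8 aaBbnnHH=8 aaBbnnHh=16 aaBbnnhh=8
AaBbnnhh hits 8/256; gcd=8; 8÷8/256÷8 = 1/32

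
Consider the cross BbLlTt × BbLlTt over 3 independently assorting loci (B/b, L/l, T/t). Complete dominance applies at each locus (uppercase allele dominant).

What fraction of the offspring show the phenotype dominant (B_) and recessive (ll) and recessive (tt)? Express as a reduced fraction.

P(B_ ll tt) = 3/64

BbLlTt gametes: BLT×1, BLt×1, BlT×1, Blt×1, bLT×1, bLt×1, blT×1, blt×1
BbLlTt gametes: BLT×1, BLt×1, BlT×1, Blt×1, bLT×1, bLt×1, blT×1, blt×1
BbLlTt×BbLlTt grid (8·8=64): BBLLTT=1 BBLLTt=2 BBLLtt=1 BBLlTT=2 BBLlTt=4 BBLltt=2 BBllTT=1 BBllTt=2 BBlltt=1 BbLLTT=2 BbLLTt=4 BbLLtt=2 BbLlTT=4 BbLlTt=8 BbLltt=4 BbllTT=2 BbllTt=4 Bblltt=2 bbLLTT=1 bbLLTt=2 bbLLtt=1 bbLlTT=2 bbLlTt=4 bbLltt=2 bbllTT=1 bbllTt=2 bblltt=1
B_ ll tt hits 3/64; gcd=1; 3÷1/64÷1 = 3/64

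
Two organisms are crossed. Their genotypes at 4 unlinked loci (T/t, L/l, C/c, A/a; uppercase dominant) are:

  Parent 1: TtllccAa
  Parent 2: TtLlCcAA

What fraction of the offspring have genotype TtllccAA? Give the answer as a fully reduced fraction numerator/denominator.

TtllccAa gametes: TlcA×4, Tlca×4, tlcA×4, tlca×4
TtLlCcAA gametes: TLCA×2, TLcA×2, TlCA×2, TlcA×2, tLCA×2, tLcA×2, tlCA×2, tlcA×2
TtllccAa×TtLlCcAA grid (16·16=256): TTLlCcAA=8 TTLlCcAa=8 TTLlccAA=8 TTLlccAa=8 TTllCcAA=8 TTllCcAa=8 TTllccAA=8 TTllccAa=8 TtLlCcAA=16 TtLlCcAa=16 TtLlccAA=16 TtLlccAa=16 TtllCcAA=16 TtllCcAa=16 TtllccAA=16 TtllccAa=16 ttLlCcAA=8 ttLlCcAa=8 ttLlccAA=8 ttLlccAa=8 ttllCcAA=8 ttllCcAa=8 ttllccAA=8 ttllccAa=8
TtllccAA hits 16/256; gcd=16; 16÷16/256÷16 = 1/16

P(TtllccAA) = 1/16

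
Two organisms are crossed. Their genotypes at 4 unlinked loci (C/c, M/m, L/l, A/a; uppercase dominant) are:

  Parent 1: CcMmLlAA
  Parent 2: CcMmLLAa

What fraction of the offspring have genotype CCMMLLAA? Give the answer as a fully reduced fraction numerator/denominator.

CcMmLlAA gametes: CMLA×2, CMlA×2, CmLA×2, CmlA×2, cMLA×2, cMlA×2, cmLA×2, cmlA×2
CcMmLLAa gametes: CMLA×2, CMLa×2, CmLA×2, CmLa×2, cMLA×2, cMLa×2, cmLA×2, cmLa×2
CcMmLlAA×CcMmLLAa grid (16·16=256): CCMMLLAA=4 CCMMLLAa=4 CCMMLlAA=4 CCMMLlAa=4 CCMmLLAA=8 CCMmLLAa=8 CCMmLlAA=8 CCMmLlAa=8 CCmmLLAA=4 CCmmLLAa=4 CCmmLlAA=4 CCmmLlAa=4 CcMMLLAA=8 CcMMLLAa=8 CcMMLlAA=8 CcMMLlAa=8 CcMmLLAA=16 CcMmLLAa=16 CcMmLlAA=16 CcMmLlAa=16 CcmmLLAA=8 CcmmLLAa=8 CcmmLlAA=8 CcmmLlAa=8 ccMMLLAA=4 ccMMLLAa=4 ccMMLlAA=4 ccMMLlAa=4 ccMmLLAA=8 ccMmLLAa=8 ccMmLlAA=8 ccMmLlAa=8 ccmmLLAA=4 ccmmLLAa=4 ccmmLlAA=4 ccmmLlAa=4
CCMMLLAA hits 4/256; gcd=4; 4÷4/256÷4 = 1/64

P(CCMMLLAA) = 1/64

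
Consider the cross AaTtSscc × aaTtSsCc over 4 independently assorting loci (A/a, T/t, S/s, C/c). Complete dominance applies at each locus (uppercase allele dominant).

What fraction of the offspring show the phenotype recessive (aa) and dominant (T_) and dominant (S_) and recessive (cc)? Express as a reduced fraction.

AaTtSscc gametes: ATSc×2, ATsc×2, AtSc×2, Atsc×2, aTSc×2, aTsc×2, atSc×2, atsc×2
aaTtSsCc gametes: aTSC×2, aTSc×2, aTsC×2, aTsc×2, atSC×2, atSc×2, atsC×2, atsc×2
AaTtSscc×aaTtSsCc grid (16·16=256): AaTTSSCc=4 AaTTSScc=4 AaTTSsCc=8 AaTTSscc=8 AaTTssCc=4 AaTTsscc=4 AaTtSSCc=8 AaTtSScc=8 AaTtSsCc=16 AaTtSscc=16 AaTtssCc=8 AaTtsscc=8 AattSSCc=4 AattSScc=4 AattSsCc=8 AattSscc=8 AattssCc=4 Aattsscc=4 aaTTSSCc=4 aaTTSScc=4 aaTTSsCc=8 aaTTSscc=8 aaTTssCc=4 aaTTsscc=4 aaTtSSCc=8 aaTtSScc=8 aaTtSsCc=16 aaTtSscc=16 aaTtssCc=8 aaTtsscc=8 aattSSCc=4 aattSScc=4 aattSsCc=8 aattSscc=8 aattssCc=4 aattsscc=4
aa T_ S_ cc hits 36/256; gcd=4; 36÷4/256÷4 = 9/64

P(aa T_ S_ cc) = 9/64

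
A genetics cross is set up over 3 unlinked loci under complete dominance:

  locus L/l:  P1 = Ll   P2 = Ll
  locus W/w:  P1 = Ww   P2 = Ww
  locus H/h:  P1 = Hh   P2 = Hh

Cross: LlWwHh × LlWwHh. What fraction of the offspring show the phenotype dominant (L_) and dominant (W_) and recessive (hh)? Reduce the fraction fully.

LlWwHh gametes: LWH×1, LWh×1, LwH×1, Lwh×1, lWH×1, lWh×1, lwH×1, lwh×1
LlWwHh gametes: LWH×1, LWh×1, LwH×1, Lwh×1, lWH×1, lWh×1, lwH×1, lwh×1
LlWwHh×LlWwHh grid (8·8=64): LLWWHH=1 LLWWHh=2 LLWWhh=1 LLWwHH=2 LLWwHh=4 LLWwhh=2 LLwwHH=1 LLwwHh=2 LLwwhh=1 LlWWHH=2 LlWWHh=4 LlWWhh=2 LlWwHH=4 LlWwHh=8 LlWwhh=4 LlwwHH=2 LlwwHh=4 Llwwhh=2 llWWHH=1 llWWHh=2 llWWhh=1 llWwHH=2 llWwHh=4 llWwhh=2 llwwHH=1 llwwHh=2 llwwhh=1
L_ W_ hh hits 9/64; gcd=1; 9÷1/64÷1 = 9/64

P(L_ W_ hh) = 9/64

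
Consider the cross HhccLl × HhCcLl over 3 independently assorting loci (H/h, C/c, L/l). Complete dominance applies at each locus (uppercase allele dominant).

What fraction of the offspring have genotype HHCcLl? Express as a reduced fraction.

HhccLl gametes: HcL×2, Hcl×2, hcL×2, hcl×2
HhCcLl gametes: HCL×1, HCl×1, HcL×1, Hcl×1, hCL×1, hCl×1, hcL×1, hcl×1
HhccLl×HhCcLl grid (8·8=64): HHCcLL=2 HHCcLl=4 HHCcll=2 HHccLL=2 HHccLl=4 HHccll=2 HhCcLL=4 HhCcLl=8 HhCcll=4 HhccLL=4 HhccLl=8 Hhccll=4 hhCcLL=2 hhCcLl=4 hhCcll=2 hhccLL=2 hhccLl=4 hhccll=2
HHCcLl hits 4/64; gcd=4; 4÷4/64÷4 = 1/16

P(HHCcLl) = 1/16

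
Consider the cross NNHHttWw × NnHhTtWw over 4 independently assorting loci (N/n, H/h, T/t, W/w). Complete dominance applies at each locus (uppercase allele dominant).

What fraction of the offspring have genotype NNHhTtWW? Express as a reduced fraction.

P(NNHhTtWW) = 1/32

NNHHttWw gametes: NHtW×8, NHtw×8
NnHhTtWw gametes: NHTW×1, NHTw×1, NHtW×1, NHtw×1, NhTW×1, NhTw×1, NhtW×1, Nhtw×1, nHTW×1, nHTw×1, nHtW×1, nHtw×1, nhTW×1, nhTw×1, nhtW×1, nhtw×1
NNHHttWw×NnHhTtWw grid (16·16=256): NNHHTtWW=8 NNHHTtWw=16 NNHHTtww=8 NNHHttWW=8 NNHHttWw=16 NNHHttww=8 NNHhTtWW=8 NNHhTtWw=16 NNHhTtww=8 NNHhttWW=8 NNHhttWw=16 NNHhttww=8 NnHHTtWW=8 NnHHTtWw=16 NnHHTtww=8 NnHHttWW=8 NnHHttWw=16 NnHHttww=8 NnHhTtWW=8 NnHhTtWw=16 NnHhTtww=8 NnHhttWW=8 NnHhttWw=16 NnHhttww=8
NNHhTtWW hits 8/256; gcd=8; 8÷8/256÷8 = 1/32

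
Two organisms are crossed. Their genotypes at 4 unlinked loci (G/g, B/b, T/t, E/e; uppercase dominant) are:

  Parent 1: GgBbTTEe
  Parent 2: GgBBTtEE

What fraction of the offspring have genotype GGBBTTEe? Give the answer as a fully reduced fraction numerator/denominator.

GgBbTTEe gametes: GBTE×2, GBTe×2, GbTE×2, GbTe×2, gBTE×2, gBTe×2, gbTE×2, gbTe×2
GgBBTtEE gametes: GBTE×4, GBtE×4, gBTE×4, gBtE×4
GgBbTTEe×GgBBTtEE grid (16·16=256): GGBBTTEE=8 GGBBTTEe=8 GGBBTtEE=8 GGBBTtEe=8 GGBbTTEE=8 GGBbTTEe=8 GGBbTtEE=8 GGBbTtEe=8 GgBBTTEE=16 GgBBTTEe=16 GgBBTtEE=16 GgBBTtEe=16 GgBbTTEE=16 GgBbTTEe=16 GgBbTtEE=16 GgBbTtEe=16 ggBBTTEE=8 ggBBTTEe=8 ggBBTtEE=8 ggBBTtEe=8 ggBbTTEE=8 ggBbTTEe=8 ggBbTtEE=8 ggBbTtEe=8
GGBBTTEe hits 8/256; gcd=8; 8÷8/256÷8 = 1/32

P(GGBBTTEe) = 1/32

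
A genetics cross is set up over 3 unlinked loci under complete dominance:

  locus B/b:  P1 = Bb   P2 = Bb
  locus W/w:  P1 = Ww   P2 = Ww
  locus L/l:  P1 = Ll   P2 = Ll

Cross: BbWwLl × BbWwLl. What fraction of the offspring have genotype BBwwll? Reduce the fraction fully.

P(BBwwll) = 1/64

BbWwLl gametes: BWL×1, BWl×1, BwL×1, Bwl×1, bWL×1, bWl×1, bwL×1, bwl×1
BbWwLl gametes: BWL×1, BWl×1, BwL×1, Bwl×1, bWL×1, bWl×1, bwL×1, bwl×1
BbWwLl×BbWwLl grid (8·8=64): BBWWLL=1 BBWWLl=2 BBWWll=1 BBWwLL=2 BBWwLl=4 BBWwll=2 BBwwLL=1 BBwwLl=2 BBwwll=1 BbWWLL=2 BbWWLl=4 BbWWll=2 BbWwLL=4 BbWwLl=8 BbWwll=4 BbwwLL=2 BbwwLl=4 Bbwwll=2 bbWWLL=1 bbWWLl=2 bbWWll=1 bbWwLL=2 bbWwLl=4 bbWwll=2 bbwwLL=1 bbwwLl=2 bbwwll=1
BBwwll hits 1/64; gcd=1; 1÷1/64÷1 = 1/64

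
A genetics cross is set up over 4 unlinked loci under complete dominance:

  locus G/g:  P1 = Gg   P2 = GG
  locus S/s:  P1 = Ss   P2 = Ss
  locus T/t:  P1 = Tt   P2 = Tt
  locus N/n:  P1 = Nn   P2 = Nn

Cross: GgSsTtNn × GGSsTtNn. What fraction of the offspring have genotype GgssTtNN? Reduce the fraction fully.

GgSsTtNn gametes: GSTN×1, GSTn×1, GStN×1, GStn×1, GsTN×1, GsTn×1, GstN×1, Gstn×1, gSTN×1, gSTn×1, gStN×1, gStn×1, gsTN×1, gsTn×1, gstN×1, gstn×1
GGSsTtNn gametes: GSTN×2, GSTn×2, GStN×2, GStn×2, GsTN×2, GsTn×2, GstN×2, Gstn×2
GgSsTtNn×GGSsTtNn grid (16·16=256): GGSSTTNN=2 GGSSTTNn=4 GGSSTTnn=2 GGSSTtNN=4 GGSSTtNn=8 GGSSTtnn=4 GGSSttNN=2 GGSSttNn=4 GGSSttnn=2 GGSsTTNN=4 GGSsTTNn=8 GGSsTTnn=4 GGSsTtNN=8 GGSsTtNn=16 GGSsTtnn=8 GGSsttNN=4 GGSsttNn=8 GGSsttnn=4 GGssTTNN=2 GGssTTNn=4 GGssTTnn=2 GGssTtNN=4 GGssTtNn=8 GGssTtnn=4 GGssttNN=2 GGssttNn=4 GGssttnn=2 GgSSTTNN=2 GgSSTTNn=4 GgSSTTnn=2 GgSSTtNN=4 GgSSTtNn=8 GgSSTtnn=4 GgSSttNN=2 GgSSttNn=4 GgSSttnn=2 GgSsTTNN=4 GgSsTTNn=8 GgSsTTnn=4 GgSsTtNN=8 GgSsTtNn=16 GgSsTtnn=8 GgSsttNN=4 GgSsttNn=8 GgSsttnn=4 GgssTTNN=2 GgssTTNn=4 GgssTTnn=2 GgssTtNN=4 GgssTtNn=8 GgssTtnn=4 GgssttNN=2 GgssttNn=4 Ggssttnn=2
GgssTtNN hits 4/256; gcd=4; 4÷4/256÷4 = 1/64

P(GgssTtNN) = 1/64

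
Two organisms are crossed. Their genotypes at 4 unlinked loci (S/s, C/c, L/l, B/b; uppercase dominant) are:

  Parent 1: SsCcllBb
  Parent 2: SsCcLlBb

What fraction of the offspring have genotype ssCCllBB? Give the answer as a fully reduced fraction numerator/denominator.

SsCcllBb gametes: SClB×2, SClb×2, SclB×2, Sclb×2, sClB×2, sClb×2, sclB×2, sclb×2
SsCcLlBb gametes: SCLB×1, SCLb×1, SClB×1, SClb×1, ScLB×1, ScLb×1, SclB×1, Sclb×1, sCLB×1, sCLb×1, sClB×1, sClb×1, scLB×1, scLb×1, sclB×1, sclb×1
SsCcllBb×SsCcLlBb grid (16·16=256): SSCCLlBB=2 SSCCLlBb=4 SSCCLlbb=2 SSCCllBB=2 SSCCllBb=4 SSCCllbb=2 SSCcLlBB=4 SSCcLlBb=8 SSCcLlbb=4 SSCcllBB=4 SSCcllBb=8 SSCcllbb=4 SSccLlBB=2 SSccLlBb=4 SSccLlbb=2 SSccllBB=2 SSccllBb=4 SSccllbb=2 SsCCLlBB=4 SsCCLlBb=8 SsCCLlbb=4 SsCCllBB=4 SsCCllBb=8 SsCCllbb=4 SsCcLlBB=8 SsCcLlBb=16 SsCcLlbb=8 SsCcllBB=8 SsCcllBb=16 SsCcllbb=8 SsccLlBB=4 SsccLlBb=8 SsccLlbb=4 SsccllBB=4 SsccllBb=8 Ssccllbb=4 ssCCLlBB=2 ssCCLlBb=4 ssCCLlbb=2 ssCCllBB=2 ssCCllBb=4 ssCCllbb=2 ssCcLlBB=4 ssCcLlBb=8 ssCcLlbb=4 ssCcllBB=4 ssCcllBb=8 ssCcllbb=4 ssccLlBB=2 ssccLlBb=4 ssccLlbb=2 ssccllBB=2 ssccllBb=4 ssccllbb=2
ssCCllBB hits 2/256; gcd=2; 2÷2/256÷2 = 1/128

P(ssCCllBB) = 1/128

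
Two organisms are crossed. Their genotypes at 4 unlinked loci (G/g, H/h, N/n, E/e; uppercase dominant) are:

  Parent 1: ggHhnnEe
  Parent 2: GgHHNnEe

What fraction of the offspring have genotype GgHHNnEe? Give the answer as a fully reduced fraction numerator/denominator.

P(GgHHNnEe) = 1/16

ggHhnnEe gametes: gHnE×4, gHne×4, ghnE×4, ghne×4
GgHHNnEe gametes: GHNE×2, GHNe×2, GHnE×2, GHne×2, gHNE×2, gHNe×2, gHnE×2, gHne×2
ggHhnnEe×GgHHNnEe grid (16·16=256): GgHHNnEE=8 GgHHNnEe=16 GgHHNnee=8 GgHHnnEE=8 GgHHnnEe=16 GgHHnnee=8 GgHhNnEE=8 GgHhNnEe=16 GgHhNnee=8 GgHhnnEE=8 GgHhnnEe=16 GgHhnnee=8 ggHHNnEE=8 ggHHNnEe=16 ggHHNnee=8 ggHHnnEE=8 ggHHnnEe=16 ggHHnnee=8 ggHhNnEE=8 ggHhNnEe=16 ggHhNnee=8 ggHhnnEE=8 ggHhnnEe=16 ggHhnnee=8
GgHHNnEe hits 16/256; gcd=16; 16÷16/256÷16 = 1/16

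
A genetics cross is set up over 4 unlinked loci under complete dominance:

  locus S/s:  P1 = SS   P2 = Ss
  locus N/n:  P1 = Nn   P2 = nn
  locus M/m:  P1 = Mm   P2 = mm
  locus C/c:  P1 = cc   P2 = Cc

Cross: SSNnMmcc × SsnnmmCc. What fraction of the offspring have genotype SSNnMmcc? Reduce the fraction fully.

P(SSNnMmcc) = 1/16

SSNnMmcc gametes: SNMc×4, SNmc×4, SnMc×4, Snmc×4
SsnnmmCc gametes: SnmC×4, Snmc×4, snmC×4, snmc×4
SSNnMmcc×SsnnmmCc grid (16·16=256): SSNnMmCc=16 SSNnMmcc=16 SSNnmmCc=16 SSNnmmcc=16 SSnnMmCc=16 SSnnMmcc=16 SSnnmmCc=16 SSnnmmcc=16 SsNnMmCc=16 SsNnMmcc=16 SsNnmmCc=16 SsNnmmcc=16 SsnnMmCc=16 SsnnMmcc=16 SsnnmmCc=16 Ssnnmmcc=16
SSNnMmcc hits 16/256; gcd=16; 16÷16/256÷16 = 1/16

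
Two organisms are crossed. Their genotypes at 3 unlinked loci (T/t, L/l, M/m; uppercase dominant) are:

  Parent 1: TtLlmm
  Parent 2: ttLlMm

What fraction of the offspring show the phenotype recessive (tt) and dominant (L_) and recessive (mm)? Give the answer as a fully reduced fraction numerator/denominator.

TtLlmm gametes: TLm×2, Tlm×2, tLm×2, tlm×2
ttLlMm gametes: tLM×2, tLm×2, tlM×2, tlm×2
TtLlmm×ttLlMm grid (8·8=64): TtLLMm=4 TtLLmm=4 TtLlMm=8 TtLlmm=8 TtllMm=4 Ttllmm=4 ttLLMm=4 ttLLmm=4 ttLlMm=8 ttLlmm=8 ttllMm=4 ttllmm=4
tt L_ mm hits 12/64; gcd=4; 12÷4/64÷4 = 3/16

P(tt L_ mm) = 3/16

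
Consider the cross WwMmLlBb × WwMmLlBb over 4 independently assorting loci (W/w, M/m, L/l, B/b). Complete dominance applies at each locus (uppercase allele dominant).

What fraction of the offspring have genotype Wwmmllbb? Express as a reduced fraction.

WwMmLlBb gametes: WMLB×1, WMLb×1, WMlB×1, WMlb×1, WmLB×1, WmLb×1, WmlB×1, Wmlb×1, wMLB×1, wMLb×1, wMlB×1, wMlb×1, wmLB×1, wmLb×1, wmlB×1, wmlb×1
WwMmLlBb gametes: WMLB×1, WMLb×1, WMlB×1, WMlb×1, WmLB×1, WmLb×1, WmlB×1, Wmlb×1, wMLB×1, wMLb×1, wMlB×1, wMlb×1, wmLB×1, wmLb×1, wmlB×1, wmlb×1
WwMmLlBb×WwMmLlBb grid (16·16=256): WWMMLLBB=1 WWMMLLBb=2 WWMMLLbb=1 WWMMLlBB=2 WWMMLlBb=4 WWMMLlbb=2 WWMMllBB=1 WWMMllBb=2 WWMMllbb=1 WWMmLLBB=2 WWMmLLBb=4 WWMmLLbb=2 WWMmLlBB=4 WWMmLlBb=8 WWMmLlbb=4 WWMmllBB=2 WWMmllBb=4 WWMmllbb=2 WWmmLLBB=1 WWmmLLBb=2 WWmmLLbb=1 WWmmLlBB=2 WWmmLlBb=4 WWmmLlbb=2 WWmmllBB=1 WWmmllBb=2 WWmmllbb=1 WwMMLLBB=2 WwMMLLBb=4 WwMMLLbb=2 WwMMLlBB=4 WwMMLlBb=8 WwMMLlbb=4 WwMMllBB=2 WwMMllBb=4 WwMMllbb=2 WwMmLLBB=4 WwMmLLBb=8 WwMmLLbb=4 WwMmLlBB=8 WwMmLlBb=16 WwMmLlbb=8 WwMmllBB=4 WwMmllBb=8 WwMmllbb=4 WwmmLLBB=2 WwmmLLBb=4 WwmmLLbb=2 WwmmLlBB=4 WwmmLlBb=8 WwmmLlbb=4 WwmmllBB=2 WwmmllBb=4 Wwmmllbb=2 wwMMLLBB=1 wwMMLLBb=2 wwMMLLbb=1 wwMMLlBB=2 wwMMLlBb=4 wwMMLlbb=2 wwMMllBB=1 wwMMllBb=2 wwMMllbb=1 wwMmLLBB=2 wwMmLLBb=4 wwMmLLbb=2 wwMmLlBB=4 wwMmLlBb=8 wwMmLlbb=4 wwMmllBB=2 wwMmllBb=4 wwMmllbb=2 wwmmLLBB=1 wwmmLLBb=2 wwmmLLbb=1 wwmmLlBB=2 wwmmLlBb=4 wwmmLlbb=2 wwmmllBB=1 wwmmllBb=2 wwmmllbb=1
Wwmmllbb hits 2/256; gcd=2; 2÷2/256÷2 = 1/128

P(Wwmmllbb) = 1/128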